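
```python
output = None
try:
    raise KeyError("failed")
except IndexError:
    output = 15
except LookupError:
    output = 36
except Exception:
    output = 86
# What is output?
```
36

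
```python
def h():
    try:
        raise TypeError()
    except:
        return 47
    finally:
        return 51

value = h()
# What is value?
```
51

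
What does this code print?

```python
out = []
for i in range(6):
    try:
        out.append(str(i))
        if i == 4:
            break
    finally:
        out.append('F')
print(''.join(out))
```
0F1F2F3F4F

finally runs even when breaking out of loop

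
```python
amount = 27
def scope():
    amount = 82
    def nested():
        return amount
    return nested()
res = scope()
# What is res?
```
82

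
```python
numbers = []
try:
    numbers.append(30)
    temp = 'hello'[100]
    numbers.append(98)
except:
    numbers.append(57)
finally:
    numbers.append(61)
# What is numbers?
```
[30, 57, 61]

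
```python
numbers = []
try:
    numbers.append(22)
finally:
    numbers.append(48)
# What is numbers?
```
[22, 48]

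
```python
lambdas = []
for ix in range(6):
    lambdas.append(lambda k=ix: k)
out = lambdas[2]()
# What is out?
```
2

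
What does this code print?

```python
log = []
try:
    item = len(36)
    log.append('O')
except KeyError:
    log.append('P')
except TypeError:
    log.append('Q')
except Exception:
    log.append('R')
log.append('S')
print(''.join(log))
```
QS

TypeError matches before generic Exception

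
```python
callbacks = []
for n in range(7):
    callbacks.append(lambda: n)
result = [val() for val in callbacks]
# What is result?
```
[6, 6, 6, 6, 6, 6, 6]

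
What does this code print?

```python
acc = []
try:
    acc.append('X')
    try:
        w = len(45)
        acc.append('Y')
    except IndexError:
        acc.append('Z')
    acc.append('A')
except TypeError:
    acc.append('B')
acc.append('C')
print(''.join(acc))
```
XBC

Inner handler doesn't match, propagates to outer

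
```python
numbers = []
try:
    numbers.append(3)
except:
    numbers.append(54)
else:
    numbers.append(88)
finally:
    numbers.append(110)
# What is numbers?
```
[3, 88, 110]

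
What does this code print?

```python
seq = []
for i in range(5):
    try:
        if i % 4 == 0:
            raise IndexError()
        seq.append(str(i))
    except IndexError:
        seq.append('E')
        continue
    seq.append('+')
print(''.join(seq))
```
E1+2+3+E

continue in except skips rest of loop body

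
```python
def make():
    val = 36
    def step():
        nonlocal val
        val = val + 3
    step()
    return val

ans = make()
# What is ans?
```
39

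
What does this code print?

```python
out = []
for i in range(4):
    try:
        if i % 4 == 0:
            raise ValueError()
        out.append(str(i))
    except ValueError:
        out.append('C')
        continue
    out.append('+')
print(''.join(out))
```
C1+2+3+

continue in except skips rest of loop body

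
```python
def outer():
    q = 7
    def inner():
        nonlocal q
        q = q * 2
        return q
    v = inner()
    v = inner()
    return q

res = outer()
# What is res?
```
28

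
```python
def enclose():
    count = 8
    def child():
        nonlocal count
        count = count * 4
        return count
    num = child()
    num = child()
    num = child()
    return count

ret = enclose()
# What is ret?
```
512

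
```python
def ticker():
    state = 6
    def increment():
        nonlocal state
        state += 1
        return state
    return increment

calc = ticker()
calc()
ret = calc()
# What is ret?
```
8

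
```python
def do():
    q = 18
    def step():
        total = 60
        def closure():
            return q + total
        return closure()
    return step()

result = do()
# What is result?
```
78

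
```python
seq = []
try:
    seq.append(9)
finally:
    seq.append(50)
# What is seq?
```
[9, 50]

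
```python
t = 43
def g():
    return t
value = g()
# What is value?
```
43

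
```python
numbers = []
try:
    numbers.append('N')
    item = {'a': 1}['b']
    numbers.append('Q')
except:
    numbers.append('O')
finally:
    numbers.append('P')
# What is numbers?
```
['N', 'O', 'P']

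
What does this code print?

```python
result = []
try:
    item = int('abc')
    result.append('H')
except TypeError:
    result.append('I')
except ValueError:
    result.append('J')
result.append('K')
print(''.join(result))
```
JK

ValueError is caught by its specific handler, not TypeError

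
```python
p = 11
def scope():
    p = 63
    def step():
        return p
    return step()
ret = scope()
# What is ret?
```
63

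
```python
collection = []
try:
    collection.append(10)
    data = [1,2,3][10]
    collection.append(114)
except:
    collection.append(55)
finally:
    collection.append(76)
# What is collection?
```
[10, 55, 76]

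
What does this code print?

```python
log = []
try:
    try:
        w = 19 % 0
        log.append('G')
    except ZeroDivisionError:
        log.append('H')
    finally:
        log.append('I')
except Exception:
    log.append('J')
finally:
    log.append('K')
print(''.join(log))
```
HIK

Both finally blocks run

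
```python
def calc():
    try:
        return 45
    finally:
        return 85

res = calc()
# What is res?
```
85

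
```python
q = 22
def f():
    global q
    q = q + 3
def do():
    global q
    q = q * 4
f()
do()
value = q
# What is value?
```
100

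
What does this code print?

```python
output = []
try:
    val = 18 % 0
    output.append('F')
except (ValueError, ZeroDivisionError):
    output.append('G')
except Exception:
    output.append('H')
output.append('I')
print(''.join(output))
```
GI

ZeroDivisionError matches tuple containing it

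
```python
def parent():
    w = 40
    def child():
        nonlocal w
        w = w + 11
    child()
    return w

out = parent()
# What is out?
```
51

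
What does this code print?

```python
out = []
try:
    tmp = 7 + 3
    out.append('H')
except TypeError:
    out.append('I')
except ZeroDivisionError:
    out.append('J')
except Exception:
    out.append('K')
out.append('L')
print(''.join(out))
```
HL

No exception, try block completes normally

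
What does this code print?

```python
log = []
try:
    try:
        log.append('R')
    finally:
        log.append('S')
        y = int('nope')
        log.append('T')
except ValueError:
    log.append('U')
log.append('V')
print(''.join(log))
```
RSUV

Exception in inner finally caught by outer except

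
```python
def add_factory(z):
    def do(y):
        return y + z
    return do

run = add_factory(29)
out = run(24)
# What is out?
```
53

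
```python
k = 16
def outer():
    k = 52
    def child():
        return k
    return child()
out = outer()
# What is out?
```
52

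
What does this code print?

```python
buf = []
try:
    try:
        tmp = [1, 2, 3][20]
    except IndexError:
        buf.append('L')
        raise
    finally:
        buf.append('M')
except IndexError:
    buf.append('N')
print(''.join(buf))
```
LMN

finally runs before re-raised exception propagates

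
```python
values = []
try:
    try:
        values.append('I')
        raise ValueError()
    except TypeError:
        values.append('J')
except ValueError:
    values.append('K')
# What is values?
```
['I', 'K']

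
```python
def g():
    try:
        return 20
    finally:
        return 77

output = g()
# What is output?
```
77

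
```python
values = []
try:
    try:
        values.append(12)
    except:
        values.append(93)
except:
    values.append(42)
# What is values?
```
[12]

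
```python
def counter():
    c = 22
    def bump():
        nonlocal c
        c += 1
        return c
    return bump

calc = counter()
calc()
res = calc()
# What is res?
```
24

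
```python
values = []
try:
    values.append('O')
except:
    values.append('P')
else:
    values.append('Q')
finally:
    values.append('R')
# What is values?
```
['O', 'Q', 'R']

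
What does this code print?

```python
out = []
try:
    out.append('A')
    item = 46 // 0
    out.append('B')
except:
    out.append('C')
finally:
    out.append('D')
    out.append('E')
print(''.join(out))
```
ACDE

Code before exception runs, then except, then all of finally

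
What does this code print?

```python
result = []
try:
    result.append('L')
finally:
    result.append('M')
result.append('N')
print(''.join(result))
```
LMN

try/finally without except, no exception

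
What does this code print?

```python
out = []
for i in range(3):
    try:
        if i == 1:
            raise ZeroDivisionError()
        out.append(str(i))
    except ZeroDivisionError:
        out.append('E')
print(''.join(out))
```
0E2

Exception on i=1 caught, loop continues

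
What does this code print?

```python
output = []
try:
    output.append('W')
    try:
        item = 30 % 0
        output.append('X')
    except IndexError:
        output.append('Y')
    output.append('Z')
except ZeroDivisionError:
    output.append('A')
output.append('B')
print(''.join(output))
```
WAB

Inner handler doesn't match, propagates to outer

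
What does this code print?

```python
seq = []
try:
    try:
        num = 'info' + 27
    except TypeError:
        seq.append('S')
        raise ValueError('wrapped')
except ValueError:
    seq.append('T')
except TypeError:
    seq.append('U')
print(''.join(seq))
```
ST

New ValueError raised, caught by outer ValueError handler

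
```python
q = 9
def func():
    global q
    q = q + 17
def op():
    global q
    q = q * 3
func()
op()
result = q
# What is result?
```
78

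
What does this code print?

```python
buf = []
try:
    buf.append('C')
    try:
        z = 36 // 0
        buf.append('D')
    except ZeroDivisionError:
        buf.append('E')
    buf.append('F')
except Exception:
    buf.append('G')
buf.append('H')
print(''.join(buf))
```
CEFH

Inner exception caught by inner handler, outer continues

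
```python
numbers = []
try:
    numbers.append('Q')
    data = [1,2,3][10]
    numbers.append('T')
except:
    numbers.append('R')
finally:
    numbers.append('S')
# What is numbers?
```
['Q', 'R', 'S']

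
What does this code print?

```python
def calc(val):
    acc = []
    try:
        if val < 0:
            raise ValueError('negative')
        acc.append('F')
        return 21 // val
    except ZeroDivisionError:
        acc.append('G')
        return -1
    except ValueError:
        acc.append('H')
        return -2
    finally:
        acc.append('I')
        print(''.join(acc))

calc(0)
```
FGI

val=0 causes ZeroDivisionError, caught, finally prints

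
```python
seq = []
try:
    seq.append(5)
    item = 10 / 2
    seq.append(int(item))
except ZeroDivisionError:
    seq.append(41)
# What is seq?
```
[5, 5]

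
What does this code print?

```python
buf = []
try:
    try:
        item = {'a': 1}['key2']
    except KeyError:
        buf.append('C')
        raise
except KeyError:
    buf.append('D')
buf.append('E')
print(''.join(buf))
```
CDE

raise without argument re-raises current exception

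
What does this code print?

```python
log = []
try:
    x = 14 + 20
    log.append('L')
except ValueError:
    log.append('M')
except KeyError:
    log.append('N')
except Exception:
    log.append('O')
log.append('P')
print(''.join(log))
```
LP

No exception, try block completes normally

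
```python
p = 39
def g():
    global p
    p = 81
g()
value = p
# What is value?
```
81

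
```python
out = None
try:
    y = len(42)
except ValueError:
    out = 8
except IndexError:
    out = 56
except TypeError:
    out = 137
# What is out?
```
137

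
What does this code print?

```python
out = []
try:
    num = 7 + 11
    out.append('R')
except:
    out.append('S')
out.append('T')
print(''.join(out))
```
RT

No exception, try block completes normally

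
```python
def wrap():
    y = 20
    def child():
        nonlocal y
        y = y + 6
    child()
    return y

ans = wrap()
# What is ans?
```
26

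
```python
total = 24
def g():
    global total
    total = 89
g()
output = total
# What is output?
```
89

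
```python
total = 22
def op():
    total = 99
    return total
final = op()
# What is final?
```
99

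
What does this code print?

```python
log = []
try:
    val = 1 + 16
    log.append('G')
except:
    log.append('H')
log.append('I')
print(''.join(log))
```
GI

No exception, try block completes normally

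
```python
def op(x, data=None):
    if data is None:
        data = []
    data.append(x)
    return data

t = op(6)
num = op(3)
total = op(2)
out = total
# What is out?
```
[2]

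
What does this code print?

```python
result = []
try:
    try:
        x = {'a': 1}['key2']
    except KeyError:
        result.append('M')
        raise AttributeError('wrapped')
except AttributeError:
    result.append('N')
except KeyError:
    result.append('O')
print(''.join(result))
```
MN

New AttributeError raised, caught by outer AttributeError handler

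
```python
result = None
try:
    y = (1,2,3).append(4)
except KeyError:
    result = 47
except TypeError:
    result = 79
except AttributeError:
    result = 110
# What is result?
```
110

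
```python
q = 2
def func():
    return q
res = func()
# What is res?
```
2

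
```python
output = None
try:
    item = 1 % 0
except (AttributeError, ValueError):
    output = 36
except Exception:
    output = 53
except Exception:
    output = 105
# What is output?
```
53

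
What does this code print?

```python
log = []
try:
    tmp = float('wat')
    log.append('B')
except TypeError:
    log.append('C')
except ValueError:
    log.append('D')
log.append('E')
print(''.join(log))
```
DE

ValueError is caught by its specific handler, not TypeError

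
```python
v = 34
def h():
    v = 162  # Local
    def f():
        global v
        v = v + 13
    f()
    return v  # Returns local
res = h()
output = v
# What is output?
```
47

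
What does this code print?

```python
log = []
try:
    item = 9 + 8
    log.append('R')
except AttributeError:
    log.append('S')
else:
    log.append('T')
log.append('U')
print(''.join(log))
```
RTU

else block runs when no exception occurs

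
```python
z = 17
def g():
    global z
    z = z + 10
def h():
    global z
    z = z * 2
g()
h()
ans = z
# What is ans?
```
54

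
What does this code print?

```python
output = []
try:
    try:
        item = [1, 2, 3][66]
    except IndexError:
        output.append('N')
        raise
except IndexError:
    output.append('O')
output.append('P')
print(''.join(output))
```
NOP

raise without argument re-raises current exception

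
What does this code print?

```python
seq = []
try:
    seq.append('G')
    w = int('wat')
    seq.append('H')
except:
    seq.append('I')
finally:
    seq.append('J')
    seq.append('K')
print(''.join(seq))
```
GIJK

Code before exception runs, then except, then all of finally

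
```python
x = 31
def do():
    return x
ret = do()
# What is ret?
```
31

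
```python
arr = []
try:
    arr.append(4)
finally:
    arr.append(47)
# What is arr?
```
[4, 47]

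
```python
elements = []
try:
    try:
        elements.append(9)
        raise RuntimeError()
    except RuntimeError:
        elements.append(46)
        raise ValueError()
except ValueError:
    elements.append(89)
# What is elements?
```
[9, 46, 89]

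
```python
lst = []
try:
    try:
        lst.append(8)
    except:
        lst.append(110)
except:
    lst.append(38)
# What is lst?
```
[8]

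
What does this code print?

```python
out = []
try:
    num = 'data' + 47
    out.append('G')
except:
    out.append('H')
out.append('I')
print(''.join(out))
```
HI

Exception raised in try, caught by bare except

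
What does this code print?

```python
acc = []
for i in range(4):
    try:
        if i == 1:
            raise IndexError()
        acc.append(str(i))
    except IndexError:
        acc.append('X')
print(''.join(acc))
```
0X23

Exception on i=1 caught, loop continues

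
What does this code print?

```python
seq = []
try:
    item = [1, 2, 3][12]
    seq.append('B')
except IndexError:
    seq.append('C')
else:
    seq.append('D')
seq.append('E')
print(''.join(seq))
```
CE

else block skipped when exception is caught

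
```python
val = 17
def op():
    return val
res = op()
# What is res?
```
17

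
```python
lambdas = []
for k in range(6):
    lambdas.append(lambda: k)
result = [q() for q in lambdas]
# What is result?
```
[5, 5, 5, 5, 5, 5]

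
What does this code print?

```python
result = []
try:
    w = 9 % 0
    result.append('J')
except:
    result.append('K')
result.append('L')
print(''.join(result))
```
KL

Exception raised in try, caught by bare except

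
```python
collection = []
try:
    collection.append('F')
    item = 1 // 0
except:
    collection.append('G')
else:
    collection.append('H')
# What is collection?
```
['F', 'G']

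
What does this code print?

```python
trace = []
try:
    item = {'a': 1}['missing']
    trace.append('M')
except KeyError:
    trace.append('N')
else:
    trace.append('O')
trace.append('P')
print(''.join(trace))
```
NP

else block skipped when exception is caught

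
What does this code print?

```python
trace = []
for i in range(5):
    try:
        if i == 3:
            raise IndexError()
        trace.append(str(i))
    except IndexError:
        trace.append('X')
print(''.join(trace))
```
012X4

Exception on i=3 caught, loop continues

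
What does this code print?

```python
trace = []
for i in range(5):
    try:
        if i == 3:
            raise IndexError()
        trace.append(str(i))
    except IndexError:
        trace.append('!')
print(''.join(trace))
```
012!4

Exception on i=3 caught, loop continues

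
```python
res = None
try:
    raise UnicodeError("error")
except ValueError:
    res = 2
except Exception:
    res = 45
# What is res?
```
2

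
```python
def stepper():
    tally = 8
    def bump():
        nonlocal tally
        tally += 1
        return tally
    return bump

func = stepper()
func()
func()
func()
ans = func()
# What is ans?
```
12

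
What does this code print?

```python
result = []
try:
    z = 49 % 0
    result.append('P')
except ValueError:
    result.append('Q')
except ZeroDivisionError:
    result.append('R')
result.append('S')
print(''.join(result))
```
RS

ZeroDivisionError is caught by its specific handler, not ValueError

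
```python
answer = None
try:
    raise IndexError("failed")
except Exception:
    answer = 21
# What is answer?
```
21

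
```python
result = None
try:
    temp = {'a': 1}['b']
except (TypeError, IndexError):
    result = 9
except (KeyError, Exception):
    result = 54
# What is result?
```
54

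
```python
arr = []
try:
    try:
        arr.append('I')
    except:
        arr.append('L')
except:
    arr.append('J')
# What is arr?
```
['I']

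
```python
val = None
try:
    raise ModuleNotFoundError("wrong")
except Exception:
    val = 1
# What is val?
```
1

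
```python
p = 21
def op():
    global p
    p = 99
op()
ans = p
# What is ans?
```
99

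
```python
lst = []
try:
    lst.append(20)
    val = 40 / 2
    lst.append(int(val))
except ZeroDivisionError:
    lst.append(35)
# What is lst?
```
[20, 20]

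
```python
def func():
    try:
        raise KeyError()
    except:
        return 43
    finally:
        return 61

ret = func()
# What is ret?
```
61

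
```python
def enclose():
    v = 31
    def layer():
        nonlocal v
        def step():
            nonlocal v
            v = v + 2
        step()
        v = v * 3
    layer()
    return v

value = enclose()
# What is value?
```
99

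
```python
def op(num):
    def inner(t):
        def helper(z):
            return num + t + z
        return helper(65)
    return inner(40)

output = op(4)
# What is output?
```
109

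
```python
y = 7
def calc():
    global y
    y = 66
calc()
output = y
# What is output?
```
66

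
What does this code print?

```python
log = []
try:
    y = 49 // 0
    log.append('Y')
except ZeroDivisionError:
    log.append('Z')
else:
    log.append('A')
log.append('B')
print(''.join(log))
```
ZB

else block skipped when exception is caught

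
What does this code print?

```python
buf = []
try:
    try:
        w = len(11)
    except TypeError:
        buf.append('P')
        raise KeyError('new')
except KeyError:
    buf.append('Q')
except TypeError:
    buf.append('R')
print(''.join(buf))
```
PQ

New KeyError raised, caught by outer KeyError handler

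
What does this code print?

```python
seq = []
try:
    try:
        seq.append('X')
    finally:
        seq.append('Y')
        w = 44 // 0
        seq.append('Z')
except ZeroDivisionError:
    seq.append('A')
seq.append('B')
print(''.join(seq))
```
XYAB

Exception in inner finally caught by outer except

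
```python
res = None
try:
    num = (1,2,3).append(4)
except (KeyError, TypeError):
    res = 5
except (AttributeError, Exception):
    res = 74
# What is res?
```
74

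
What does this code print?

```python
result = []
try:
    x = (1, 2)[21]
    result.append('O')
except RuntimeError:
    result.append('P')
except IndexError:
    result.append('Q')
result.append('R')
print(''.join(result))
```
QR

IndexError is caught by its specific handler, not RuntimeError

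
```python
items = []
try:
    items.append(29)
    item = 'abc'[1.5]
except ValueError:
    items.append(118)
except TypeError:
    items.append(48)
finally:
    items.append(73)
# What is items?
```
[29, 48, 73]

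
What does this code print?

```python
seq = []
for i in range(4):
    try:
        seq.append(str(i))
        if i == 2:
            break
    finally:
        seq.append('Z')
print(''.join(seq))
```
0Z1Z2Z

finally runs even when breaking out of loop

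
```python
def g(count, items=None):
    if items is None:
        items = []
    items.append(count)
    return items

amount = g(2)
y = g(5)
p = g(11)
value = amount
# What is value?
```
[2]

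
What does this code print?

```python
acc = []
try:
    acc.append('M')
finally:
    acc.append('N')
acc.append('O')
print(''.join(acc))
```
MNO

try/finally without except, no exception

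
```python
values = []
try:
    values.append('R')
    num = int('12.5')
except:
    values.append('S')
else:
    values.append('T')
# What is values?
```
['R', 'S']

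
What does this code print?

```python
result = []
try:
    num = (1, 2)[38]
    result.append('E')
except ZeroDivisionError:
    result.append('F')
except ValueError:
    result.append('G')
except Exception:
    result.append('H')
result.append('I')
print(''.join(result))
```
HI

IndexError not specifically caught, falls to Exception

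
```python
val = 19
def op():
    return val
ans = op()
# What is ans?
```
19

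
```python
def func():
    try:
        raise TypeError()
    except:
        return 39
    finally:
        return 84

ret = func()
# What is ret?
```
84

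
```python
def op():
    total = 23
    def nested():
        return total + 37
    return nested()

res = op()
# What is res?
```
60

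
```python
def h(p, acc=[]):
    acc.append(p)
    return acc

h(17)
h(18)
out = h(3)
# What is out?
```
[17, 18, 3]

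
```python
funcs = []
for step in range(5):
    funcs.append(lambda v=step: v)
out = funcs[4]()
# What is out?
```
4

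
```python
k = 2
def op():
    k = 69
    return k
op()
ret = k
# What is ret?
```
2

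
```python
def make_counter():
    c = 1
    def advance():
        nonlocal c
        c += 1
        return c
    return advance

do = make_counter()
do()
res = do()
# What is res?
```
3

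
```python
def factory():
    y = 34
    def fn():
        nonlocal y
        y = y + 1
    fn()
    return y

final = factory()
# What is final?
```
35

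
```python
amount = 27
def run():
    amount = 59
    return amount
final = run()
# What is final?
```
59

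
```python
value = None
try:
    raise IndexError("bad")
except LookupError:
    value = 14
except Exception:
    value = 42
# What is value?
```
14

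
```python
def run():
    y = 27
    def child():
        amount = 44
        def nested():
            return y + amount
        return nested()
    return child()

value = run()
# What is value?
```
71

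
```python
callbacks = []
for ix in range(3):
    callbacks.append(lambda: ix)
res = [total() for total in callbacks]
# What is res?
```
[2, 2, 2]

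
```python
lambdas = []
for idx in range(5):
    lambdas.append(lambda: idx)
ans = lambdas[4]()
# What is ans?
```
4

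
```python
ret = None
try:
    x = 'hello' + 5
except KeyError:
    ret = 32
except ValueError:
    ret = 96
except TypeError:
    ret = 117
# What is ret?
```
117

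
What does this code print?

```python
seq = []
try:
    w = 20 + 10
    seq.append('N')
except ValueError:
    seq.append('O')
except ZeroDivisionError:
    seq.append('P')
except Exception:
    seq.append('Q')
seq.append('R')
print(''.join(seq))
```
NR

No exception, try block completes normally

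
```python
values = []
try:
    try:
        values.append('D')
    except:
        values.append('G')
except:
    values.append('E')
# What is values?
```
['D']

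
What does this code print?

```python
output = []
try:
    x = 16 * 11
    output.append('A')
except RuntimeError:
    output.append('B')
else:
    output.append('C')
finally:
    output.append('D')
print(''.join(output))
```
ACD

else runs before finally when no exception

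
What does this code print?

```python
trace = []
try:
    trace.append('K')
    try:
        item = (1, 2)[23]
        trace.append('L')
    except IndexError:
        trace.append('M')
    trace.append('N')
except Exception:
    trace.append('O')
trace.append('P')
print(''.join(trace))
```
KMNP

Inner exception caught by inner handler, outer continues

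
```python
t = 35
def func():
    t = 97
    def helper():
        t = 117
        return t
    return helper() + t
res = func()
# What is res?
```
214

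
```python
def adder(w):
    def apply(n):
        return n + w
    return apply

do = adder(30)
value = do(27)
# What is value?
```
57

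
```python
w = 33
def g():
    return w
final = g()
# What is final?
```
33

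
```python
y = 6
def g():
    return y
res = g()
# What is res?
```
6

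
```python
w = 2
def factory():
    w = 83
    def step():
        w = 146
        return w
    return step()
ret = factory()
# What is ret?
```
146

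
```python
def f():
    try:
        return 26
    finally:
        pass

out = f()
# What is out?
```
26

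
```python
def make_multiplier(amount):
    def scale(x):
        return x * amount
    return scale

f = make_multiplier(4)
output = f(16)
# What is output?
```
64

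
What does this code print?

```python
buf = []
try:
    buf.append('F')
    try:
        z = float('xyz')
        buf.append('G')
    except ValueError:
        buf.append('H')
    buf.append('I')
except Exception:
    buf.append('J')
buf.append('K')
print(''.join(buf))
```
FHIK

Inner exception caught by inner handler, outer continues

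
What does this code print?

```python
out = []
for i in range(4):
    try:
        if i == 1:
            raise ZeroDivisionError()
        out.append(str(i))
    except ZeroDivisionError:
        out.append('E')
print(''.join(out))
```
0E23

Exception on i=1 caught, loop continues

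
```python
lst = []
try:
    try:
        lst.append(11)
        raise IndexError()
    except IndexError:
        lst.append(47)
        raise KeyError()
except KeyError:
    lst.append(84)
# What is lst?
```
[11, 47, 84]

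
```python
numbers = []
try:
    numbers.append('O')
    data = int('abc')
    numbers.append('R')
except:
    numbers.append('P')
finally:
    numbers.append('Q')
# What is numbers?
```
['O', 'P', 'Q']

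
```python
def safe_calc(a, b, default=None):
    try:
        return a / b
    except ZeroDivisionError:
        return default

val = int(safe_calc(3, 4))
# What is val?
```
0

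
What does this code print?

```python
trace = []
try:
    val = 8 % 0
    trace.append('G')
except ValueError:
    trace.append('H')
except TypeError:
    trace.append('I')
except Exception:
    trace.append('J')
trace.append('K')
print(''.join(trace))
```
JK

ZeroDivisionError not specifically caught, falls to Exception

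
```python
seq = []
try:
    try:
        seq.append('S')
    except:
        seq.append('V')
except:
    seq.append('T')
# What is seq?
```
['S']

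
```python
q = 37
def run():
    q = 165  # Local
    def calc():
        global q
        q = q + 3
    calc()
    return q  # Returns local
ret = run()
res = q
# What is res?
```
40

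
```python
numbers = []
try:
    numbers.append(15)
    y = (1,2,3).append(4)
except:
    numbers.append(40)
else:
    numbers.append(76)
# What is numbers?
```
[15, 40]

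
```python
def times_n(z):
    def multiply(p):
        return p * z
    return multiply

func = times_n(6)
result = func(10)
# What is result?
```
60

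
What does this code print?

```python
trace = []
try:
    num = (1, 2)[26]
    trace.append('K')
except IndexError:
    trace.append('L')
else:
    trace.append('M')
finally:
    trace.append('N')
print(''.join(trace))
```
LN

Exception: except runs, else skipped, finally runs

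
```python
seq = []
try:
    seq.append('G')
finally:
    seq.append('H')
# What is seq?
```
['G', 'H']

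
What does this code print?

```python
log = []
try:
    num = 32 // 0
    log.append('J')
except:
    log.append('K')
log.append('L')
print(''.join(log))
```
KL

Exception raised in try, caught by bare except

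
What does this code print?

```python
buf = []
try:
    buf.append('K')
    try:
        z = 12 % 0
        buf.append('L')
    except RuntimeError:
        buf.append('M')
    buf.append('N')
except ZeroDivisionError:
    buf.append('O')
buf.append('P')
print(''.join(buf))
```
KOP

Inner handler doesn't match, propagates to outer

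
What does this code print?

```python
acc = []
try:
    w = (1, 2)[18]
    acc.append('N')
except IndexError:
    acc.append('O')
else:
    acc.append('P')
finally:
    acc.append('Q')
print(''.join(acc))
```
OQ

Exception: except runs, else skipped, finally runs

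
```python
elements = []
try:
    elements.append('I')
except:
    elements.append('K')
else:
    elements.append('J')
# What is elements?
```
['I', 'J']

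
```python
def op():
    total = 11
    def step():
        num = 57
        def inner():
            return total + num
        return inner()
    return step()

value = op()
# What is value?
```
68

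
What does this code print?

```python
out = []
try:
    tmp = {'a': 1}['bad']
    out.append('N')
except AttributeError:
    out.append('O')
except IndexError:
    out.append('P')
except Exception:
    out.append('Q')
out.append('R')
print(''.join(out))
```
QR

KeyError not specifically caught, falls to Exception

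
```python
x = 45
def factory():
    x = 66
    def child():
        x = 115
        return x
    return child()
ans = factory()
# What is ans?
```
115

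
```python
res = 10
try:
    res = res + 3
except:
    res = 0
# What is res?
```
13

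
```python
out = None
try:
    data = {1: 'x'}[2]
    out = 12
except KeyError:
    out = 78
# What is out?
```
78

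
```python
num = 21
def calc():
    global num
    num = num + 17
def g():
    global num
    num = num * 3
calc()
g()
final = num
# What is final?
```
114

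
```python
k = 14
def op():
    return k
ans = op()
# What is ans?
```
14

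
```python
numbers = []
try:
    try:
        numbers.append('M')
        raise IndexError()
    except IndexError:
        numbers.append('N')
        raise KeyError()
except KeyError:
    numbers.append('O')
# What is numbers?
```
['M', 'N', 'O']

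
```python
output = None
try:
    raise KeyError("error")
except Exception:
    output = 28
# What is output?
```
28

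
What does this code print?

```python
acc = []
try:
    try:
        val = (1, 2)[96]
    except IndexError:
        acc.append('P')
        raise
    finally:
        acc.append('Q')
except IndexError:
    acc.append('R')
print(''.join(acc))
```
PQR

finally runs before re-raised exception propagates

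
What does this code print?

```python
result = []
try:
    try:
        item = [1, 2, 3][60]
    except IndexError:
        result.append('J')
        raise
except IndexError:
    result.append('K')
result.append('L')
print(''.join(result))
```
JKL

raise without argument re-raises current exception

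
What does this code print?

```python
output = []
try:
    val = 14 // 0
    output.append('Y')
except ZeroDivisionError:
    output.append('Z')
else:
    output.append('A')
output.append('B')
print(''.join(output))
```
ZB

else block skipped when exception is caught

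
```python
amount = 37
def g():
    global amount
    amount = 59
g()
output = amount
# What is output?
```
59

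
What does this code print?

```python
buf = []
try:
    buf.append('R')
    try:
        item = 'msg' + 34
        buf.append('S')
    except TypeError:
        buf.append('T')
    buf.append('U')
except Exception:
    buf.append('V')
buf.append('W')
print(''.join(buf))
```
RTUW

Inner exception caught by inner handler, outer continues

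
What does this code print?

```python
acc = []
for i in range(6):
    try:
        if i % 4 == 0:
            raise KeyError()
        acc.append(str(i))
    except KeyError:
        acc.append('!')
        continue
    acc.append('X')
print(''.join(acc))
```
!1X2X3X!5X

continue in except skips rest of loop body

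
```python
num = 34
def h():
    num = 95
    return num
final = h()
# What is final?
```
95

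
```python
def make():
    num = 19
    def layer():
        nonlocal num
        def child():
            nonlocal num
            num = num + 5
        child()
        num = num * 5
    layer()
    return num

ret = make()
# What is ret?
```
120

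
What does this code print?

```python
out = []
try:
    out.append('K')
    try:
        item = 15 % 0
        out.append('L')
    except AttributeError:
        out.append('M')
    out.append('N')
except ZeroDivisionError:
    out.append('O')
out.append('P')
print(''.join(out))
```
KOP

Inner handler doesn't match, propagates to outer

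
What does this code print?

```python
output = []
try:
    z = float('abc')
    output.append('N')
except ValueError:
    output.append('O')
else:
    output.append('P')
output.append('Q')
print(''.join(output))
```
OQ

else block skipped when exception is caught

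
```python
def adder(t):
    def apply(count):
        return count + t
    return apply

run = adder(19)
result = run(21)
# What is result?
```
40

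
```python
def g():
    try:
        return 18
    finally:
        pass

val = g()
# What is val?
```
18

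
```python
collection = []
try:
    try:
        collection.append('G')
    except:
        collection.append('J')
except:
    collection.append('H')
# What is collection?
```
['G']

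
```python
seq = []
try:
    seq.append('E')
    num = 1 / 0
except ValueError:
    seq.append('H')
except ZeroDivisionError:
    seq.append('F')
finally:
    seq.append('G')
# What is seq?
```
['E', 'F', 'G']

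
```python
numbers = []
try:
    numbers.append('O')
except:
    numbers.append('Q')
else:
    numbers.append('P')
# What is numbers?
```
['O', 'P']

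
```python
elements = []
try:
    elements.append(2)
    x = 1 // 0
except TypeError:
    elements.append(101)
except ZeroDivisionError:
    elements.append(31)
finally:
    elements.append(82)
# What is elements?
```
[2, 31, 82]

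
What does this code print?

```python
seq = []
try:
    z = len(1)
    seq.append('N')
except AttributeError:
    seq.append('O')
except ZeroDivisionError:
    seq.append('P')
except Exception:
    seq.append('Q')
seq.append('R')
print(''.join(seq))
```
QR

TypeError not specifically caught, falls to Exception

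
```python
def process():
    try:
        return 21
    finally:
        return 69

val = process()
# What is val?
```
69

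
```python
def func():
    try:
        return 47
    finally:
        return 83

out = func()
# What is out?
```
83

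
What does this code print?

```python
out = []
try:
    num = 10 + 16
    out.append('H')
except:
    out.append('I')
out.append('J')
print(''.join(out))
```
HJ

No exception, try block completes normally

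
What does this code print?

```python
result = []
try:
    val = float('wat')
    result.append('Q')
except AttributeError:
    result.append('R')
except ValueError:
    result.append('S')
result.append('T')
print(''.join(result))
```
ST

ValueError is caught by its specific handler, not AttributeError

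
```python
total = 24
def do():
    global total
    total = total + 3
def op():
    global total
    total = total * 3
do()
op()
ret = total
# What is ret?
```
81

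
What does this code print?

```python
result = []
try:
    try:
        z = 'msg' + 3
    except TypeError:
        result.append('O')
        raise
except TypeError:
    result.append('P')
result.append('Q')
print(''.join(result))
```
OPQ

raise without argument re-raises current exception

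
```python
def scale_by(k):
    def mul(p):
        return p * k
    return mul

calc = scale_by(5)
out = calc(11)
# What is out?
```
55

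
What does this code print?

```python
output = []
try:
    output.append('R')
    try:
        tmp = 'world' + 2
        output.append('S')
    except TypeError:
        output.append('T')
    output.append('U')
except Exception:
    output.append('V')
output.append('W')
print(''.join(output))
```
RTUW

Inner exception caught by inner handler, outer continues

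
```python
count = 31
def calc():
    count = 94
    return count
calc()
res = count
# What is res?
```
31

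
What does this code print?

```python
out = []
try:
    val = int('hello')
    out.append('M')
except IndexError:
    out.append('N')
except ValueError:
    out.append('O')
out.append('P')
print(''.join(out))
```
OP

ValueError is caught by its specific handler, not IndexError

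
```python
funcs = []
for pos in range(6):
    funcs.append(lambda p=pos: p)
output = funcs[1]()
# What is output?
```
1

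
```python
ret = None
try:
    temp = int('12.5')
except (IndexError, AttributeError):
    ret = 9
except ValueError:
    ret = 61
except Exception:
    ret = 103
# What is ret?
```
61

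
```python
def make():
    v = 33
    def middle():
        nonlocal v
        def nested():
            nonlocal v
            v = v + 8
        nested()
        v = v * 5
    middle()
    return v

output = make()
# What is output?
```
205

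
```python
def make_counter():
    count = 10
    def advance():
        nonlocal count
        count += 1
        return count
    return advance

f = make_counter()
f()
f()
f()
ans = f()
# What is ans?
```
14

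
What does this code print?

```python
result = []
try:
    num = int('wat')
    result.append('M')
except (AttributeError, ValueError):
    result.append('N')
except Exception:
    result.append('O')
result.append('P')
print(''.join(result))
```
NP

ValueError matches tuple containing it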